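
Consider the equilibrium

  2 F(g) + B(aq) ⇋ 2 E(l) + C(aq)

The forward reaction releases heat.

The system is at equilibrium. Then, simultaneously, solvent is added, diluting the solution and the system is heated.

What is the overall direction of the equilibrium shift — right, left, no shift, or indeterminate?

Dilution scales every aqueous concentration by the same factor. Δn_aq = 1 − 1 = 0, so Q is unchanged — no shift.
The forward reaction is exothermic. Raising T favours the endothermic direction — shift to the left.
Only the nonzero effect(s) matter; the net shift is to the left.

left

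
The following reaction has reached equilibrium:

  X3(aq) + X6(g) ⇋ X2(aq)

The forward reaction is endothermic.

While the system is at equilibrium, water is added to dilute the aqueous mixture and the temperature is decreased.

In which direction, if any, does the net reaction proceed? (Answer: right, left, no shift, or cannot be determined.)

left

Dilution scales every aqueous concentration by the same factor. Δn_aq = 1 − 1 = 0, so Q is unchanged — no shift.
The forward reaction is endothermic. Lowering T favours the exothermic direction — shift to the left.
Only the nonzero effect(s) matter; the net shift is to the left.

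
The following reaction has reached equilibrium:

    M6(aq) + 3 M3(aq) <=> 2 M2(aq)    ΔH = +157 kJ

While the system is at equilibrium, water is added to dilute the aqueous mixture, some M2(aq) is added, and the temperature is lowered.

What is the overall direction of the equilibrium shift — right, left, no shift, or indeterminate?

Dilution lowers every aqueous concentration by the same factor. Δn_aq = 2 − 4 = -2, so the system shifts toward the side with more dissolved moles — to the left.
Adding M2 (aq), a product, drives the reaction to the left.
The forward reaction is endothermic. Lowering T favours the exothermic direction — shift to the left.
All effects act in the same direction — net shift to the left.

left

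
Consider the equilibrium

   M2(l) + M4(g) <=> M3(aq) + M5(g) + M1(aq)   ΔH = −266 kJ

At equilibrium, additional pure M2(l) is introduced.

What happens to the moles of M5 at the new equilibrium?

unchanged

M2 is a pure liquid; its activity is 1 regardless of amount, so Q is unaffected — no shift from this change.
No net shift occurs, so the amount of M5 is unchanged.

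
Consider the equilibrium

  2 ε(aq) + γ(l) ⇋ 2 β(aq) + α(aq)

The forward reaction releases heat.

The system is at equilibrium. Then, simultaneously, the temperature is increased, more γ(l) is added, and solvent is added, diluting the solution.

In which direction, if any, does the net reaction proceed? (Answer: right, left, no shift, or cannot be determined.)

cannot be determined

The forward reaction is exothermic. Raising T favours the endothermic direction — shift to the left.
γ is a pure liquid; its activity is 1 regardless of amount, so Q is unaffected — no shift from this change.
Dilution lowers every aqueous concentration by the same factor. Δn_aq = 3 − 2 = +1, so the system shifts toward the side with more dissolved moles — to the right.
The individual effects push in opposite directions; without quantitative information the net direction cannot be determined.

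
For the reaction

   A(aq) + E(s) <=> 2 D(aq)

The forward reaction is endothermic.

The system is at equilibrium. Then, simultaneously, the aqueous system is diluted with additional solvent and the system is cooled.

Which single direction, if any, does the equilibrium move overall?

cannot be determined

Dilution lowers every aqueous concentration by the same factor. Δn_aq = 2 − 1 = +1, so the system shifts toward the side with more dissolved moles — to the right.
The forward reaction is endothermic. Lowering T favours the exothermic direction — shift to the left.
The individual effects push in opposite directions; without quantitative information the net direction cannot be determined.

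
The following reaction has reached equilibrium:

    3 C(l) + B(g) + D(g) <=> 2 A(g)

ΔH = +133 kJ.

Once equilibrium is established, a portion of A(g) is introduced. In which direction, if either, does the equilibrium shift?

left

Adding A (g), a product, drives the reaction to the left.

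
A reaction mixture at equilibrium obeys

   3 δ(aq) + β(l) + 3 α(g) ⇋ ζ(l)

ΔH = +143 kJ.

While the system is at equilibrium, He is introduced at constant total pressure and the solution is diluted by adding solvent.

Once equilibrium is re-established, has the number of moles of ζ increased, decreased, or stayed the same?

Adding inert gas at constant total pressure expands the volume and lowers every reacting partial pressure. With Δn_gas = 0 − 3 = -3, Q moves away from K toward the side with fewer gas moles, so the system shifts toward the side with more gas moles — to the left.
Dilution lowers every aqueous concentration by the same factor. Δn_aq = 0 − 3 = -3, so the system shifts toward the side with more dissolved moles — to the left.
The net shift is to the left. ζ is a product, so its amount decreases.

decreases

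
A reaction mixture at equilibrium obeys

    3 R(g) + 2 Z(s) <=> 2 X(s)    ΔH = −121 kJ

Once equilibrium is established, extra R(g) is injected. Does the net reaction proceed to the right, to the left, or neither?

Adding R (g), a reactant, drives the reaction to the right.

right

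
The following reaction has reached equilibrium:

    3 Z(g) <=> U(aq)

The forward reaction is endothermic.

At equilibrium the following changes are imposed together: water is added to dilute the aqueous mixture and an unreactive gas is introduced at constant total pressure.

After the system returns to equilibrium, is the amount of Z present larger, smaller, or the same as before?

cannot be determined

Dilution lowers every aqueous concentration by the same factor. Δn_aq = 1 − 0 = +1, so the system shifts toward the side with more dissolved moles — to the right.
Adding inert gas at constant total pressure expands the volume and lowers every reacting partial pressure. With Δn_gas = 0 − 3 = -3, Q moves away from K toward the side with fewer gas moles, so the system shifts toward the side with more gas moles — to the left.
The two effects oppose each other, so the net shift — and hence the change in Z — cannot be determined from the given information.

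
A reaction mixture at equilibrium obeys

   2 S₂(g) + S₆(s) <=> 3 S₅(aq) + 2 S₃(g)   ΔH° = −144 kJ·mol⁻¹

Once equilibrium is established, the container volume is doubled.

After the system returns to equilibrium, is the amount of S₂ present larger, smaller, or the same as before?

Gas moles: reactants 2, products 2. Δn_gas = 0, so a volume change leaves Q equal to K — no shift from this change.
No net shift occurs, so the amount of S₂ is unchanged.

unchanged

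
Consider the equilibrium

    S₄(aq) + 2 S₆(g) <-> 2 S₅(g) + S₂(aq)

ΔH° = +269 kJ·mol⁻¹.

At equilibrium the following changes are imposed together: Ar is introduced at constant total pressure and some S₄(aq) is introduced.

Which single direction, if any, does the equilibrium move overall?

right

Adding inert gas at constant total pressure expands the volume, scaling every reacting partial pressure by the same factor. Δn_gas = 2 − 2 = 0, so Q is unchanged — no shift.
Adding S₄ (aq), a reactant, drives the reaction to the right.
Only the nonzero effect(s) matter; the net shift is to the right.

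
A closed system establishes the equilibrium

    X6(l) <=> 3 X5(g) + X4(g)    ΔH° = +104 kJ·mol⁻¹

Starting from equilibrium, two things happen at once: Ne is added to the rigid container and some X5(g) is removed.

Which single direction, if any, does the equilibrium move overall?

At constant volume, adding an inert gas leaves every reacting species' partial pressure unchanged, so Q is unchanged — no shift from this change.
Removing X5 (g), a product, drives the reaction to the right.
Only the nonzero effect(s) matter; the net shift is to the right.

right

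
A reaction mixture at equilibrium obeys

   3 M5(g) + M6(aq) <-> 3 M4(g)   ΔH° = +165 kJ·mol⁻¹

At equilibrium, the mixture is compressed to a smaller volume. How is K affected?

unchanged

The equilibrium constant depends only on temperature. This perturbation changes neither the position of equilibrium nor K.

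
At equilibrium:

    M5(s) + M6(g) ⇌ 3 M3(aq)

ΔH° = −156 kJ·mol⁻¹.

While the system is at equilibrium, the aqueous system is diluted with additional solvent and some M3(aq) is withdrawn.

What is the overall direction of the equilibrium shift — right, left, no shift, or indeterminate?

right

Dilution lowers every aqueous concentration by the same factor. Δn_aq = 3 − 0 = +3, so the system shifts toward the side with more dissolved moles — to the right.
Removing M3 (aq), a product, drives the reaction to the right.
All effects act in the same direction — net shift to the right.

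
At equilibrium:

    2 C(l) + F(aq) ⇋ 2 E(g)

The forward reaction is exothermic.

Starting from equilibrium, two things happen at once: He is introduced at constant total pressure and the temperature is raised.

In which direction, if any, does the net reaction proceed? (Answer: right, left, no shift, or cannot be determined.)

cannot be determined

Adding inert gas at constant total pressure expands the volume and lowers every reacting partial pressure. With Δn_gas = 2 − 0 = +2, Q moves away from K toward the side with fewer gas moles, so the system shifts toward the side with more gas moles — to the right.
The forward reaction is exothermic. Raising T favours the endothermic direction — shift to the left.
The individual effects push in opposite directions; without quantitative information the net direction cannot be determined.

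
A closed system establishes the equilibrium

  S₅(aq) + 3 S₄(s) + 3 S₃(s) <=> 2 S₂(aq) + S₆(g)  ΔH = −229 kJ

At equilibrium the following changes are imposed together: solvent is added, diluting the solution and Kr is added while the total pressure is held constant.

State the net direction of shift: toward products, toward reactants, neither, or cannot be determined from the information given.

Dilution lowers every aqueous concentration by the same factor. Δn_aq = 2 − 1 = +1, so the system shifts toward the side with more dissolved moles — to the right.
Adding inert gas at constant total pressure expands the volume and lowers every reacting partial pressure. With Δn_gas = 1 − 0 = +1, Q moves away from K toward the side with fewer gas moles, so the system shifts toward the side with more gas moles — to the right.
All effects act in the same direction — net shift to the right.

right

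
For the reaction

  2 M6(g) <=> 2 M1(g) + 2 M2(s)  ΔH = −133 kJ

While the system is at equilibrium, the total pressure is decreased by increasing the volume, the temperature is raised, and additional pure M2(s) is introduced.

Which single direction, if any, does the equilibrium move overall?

Gas moles: reactants 2, products 2. Δn_gas = 0, so a volume change leaves Q equal to K — no shift from this change.
The forward reaction is exothermic. Raising T favours the endothermic direction — shift to the left.
M2 is a pure solid; its activity is 1 regardless of amount, so Q is unaffected — no shift from this change.
Only the nonzero effect(s) matter; the net shift is to the left.

left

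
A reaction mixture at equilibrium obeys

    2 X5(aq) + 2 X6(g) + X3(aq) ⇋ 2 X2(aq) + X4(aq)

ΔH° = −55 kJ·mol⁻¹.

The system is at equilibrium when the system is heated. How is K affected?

decreases

K depends on temperature via the van 't Hoff relation. The forward reaction is exothermic, so raising T decreases K.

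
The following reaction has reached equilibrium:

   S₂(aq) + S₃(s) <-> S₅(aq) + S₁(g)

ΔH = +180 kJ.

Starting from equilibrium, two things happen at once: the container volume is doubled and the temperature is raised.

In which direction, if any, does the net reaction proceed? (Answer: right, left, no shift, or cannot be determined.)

Gas moles: reactants 0, products 1 (Δn_gas = +1). Expansion shifts the system toward the side with more moles of gas — to the right.
The forward reaction is endothermic. Raising T favours the endothermic direction — shift to the right.
All effects act in the same direction — net shift to the right.

right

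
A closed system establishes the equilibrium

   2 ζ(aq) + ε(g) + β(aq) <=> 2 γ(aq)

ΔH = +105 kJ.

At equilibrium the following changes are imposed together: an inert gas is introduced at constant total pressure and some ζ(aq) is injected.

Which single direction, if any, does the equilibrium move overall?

cannot be determined

Adding inert gas at constant total pressure expands the volume and lowers every reacting partial pressure. With Δn_gas = 0 − 1 = -1, Q moves away from K toward the side with fewer gas moles, so the system shifts toward the side with more gas moles — to the left.
Adding ζ (aq), a reactant, drives the reaction to the right.
The individual effects push in opposite directions; without quantitative information the net direction cannot be determined.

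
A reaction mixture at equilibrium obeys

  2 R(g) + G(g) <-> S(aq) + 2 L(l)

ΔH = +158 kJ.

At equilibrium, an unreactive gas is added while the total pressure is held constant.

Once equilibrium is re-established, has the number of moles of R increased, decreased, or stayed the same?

Adding inert gas at constant total pressure expands the volume and lowers every reacting partial pressure. With Δn_gas = 0 − 3 = -3, Q moves away from K toward the side with fewer gas moles, so the system shifts toward the side with more gas moles — to the left.
The net shift is to the left. R is a reactant, so its amount increases.

increases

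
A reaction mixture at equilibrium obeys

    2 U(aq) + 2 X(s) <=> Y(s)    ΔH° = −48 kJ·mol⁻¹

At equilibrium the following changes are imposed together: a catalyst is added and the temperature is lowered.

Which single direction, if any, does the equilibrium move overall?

A catalyst speeds both forward and reverse rates equally; it changes neither Q nor K — no shift from this change.
The forward reaction is exothermic. Lowering T favours the exothermic direction — shift to the right.
Only the nonzero effect(s) matter; the net shift is to the right.

right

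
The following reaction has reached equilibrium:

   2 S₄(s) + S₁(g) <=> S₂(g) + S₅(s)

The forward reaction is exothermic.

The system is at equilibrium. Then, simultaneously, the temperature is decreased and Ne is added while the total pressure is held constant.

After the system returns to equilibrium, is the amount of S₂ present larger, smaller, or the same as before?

The forward reaction is exothermic. Lowering T favours the exothermic direction — shift to the right.
Adding inert gas at constant total pressure expands the volume, scaling every reacting partial pressure by the same factor. Δn_gas = 1 − 1 = 0, so Q is unchanged — no shift.
The net shift is to the right. S₂ is a product, so its amount increases.

increases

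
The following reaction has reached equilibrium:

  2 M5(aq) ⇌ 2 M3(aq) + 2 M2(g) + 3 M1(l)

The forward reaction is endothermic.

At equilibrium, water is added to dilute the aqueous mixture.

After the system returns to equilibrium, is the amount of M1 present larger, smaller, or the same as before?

Dilution scales every aqueous concentration by the same factor. Δn_aq = 2 − 2 = 0, so Q is unchanged — no shift.
No net shift occurs, so the amount of M1 is unchanged.

unchanged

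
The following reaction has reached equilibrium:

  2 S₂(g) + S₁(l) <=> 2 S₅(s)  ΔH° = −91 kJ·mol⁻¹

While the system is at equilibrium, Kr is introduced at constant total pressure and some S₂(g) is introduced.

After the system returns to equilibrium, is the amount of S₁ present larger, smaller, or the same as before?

Adding inert gas at constant total pressure expands the volume and lowers every reacting partial pressure. With Δn_gas = 0 − 2 = -2, Q moves away from K toward the side with fewer gas moles, so the system shifts toward the side with more gas moles — to the left.
Adding S₂ (g), a reactant, drives the reaction to the right.
The two effects oppose each other, so the net shift — and hence the change in S₁ — cannot be determined from the given information.

cannot be determined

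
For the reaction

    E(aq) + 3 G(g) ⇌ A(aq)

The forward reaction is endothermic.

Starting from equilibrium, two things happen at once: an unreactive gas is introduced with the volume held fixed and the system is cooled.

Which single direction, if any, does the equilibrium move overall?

left

At constant volume, adding an inert gas leaves every reacting species' partial pressure unchanged, so Q is unchanged — no shift from this change.
The forward reaction is endothermic. Lowering T favours the exothermic direction — shift to the left.
Only the nonzero effect(s) matter; the net shift is to the left.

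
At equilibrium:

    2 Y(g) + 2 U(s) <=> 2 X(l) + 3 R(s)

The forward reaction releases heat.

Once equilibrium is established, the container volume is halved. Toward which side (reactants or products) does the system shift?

Gas moles: reactants 2, products 0 (Δn_gas = -2). Compression shifts the system toward the side with fewer moles of gas — to the right.

right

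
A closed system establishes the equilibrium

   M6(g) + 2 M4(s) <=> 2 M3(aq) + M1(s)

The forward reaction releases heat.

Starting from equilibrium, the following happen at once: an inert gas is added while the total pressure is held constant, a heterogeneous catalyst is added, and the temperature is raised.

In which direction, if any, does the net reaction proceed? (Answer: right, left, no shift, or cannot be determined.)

Adding inert gas at constant total pressure expands the volume and lowers every reacting partial pressure. With Δn_gas = 0 − 1 = -1, Q moves away from K toward the side with fewer gas moles, so the system shifts toward the side with more gas moles — to the left.
A catalyst speeds both forward and reverse rates equally; it changes neither Q nor K — no shift from this change.
The forward reaction is exothermic. Raising T favours the endothermic direction — shift to the left.
Only the nonzero effect(s) matter; the net shift is to the left.

left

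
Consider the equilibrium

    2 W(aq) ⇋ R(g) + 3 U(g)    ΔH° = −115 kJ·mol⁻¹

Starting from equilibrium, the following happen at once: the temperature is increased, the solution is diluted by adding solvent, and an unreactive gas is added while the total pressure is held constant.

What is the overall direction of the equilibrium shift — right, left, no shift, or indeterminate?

cannot be determined

The forward reaction is exothermic. Raising T favours the endothermic direction — shift to the left.
Dilution lowers every aqueous concentration by the same factor. Δn_aq = 0 − 2 = -2, so the system shifts toward the side with more dissolved moles — to the left.
Adding inert gas at constant total pressure expands the volume and lowers every reacting partial pressure. With Δn_gas = 4 − 0 = +4, Q moves away from K toward the side with fewer gas moles, so the system shifts toward the side with more gas moles — to the right.
The individual effects push in opposite directions; without quantitative information the net direction cannot be determined.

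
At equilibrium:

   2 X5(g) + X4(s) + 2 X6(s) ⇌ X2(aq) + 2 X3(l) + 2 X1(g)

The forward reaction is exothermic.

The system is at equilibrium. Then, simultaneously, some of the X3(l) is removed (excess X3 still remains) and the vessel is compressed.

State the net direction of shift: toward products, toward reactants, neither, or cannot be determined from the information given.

no shift

X3 is a pure liquid; its activity is 1 regardless of amount, so Q is unaffected — no shift from this change.
Gas moles: reactants 2, products 2. Δn_gas = 0, so a volume change leaves Q equal to K — no shift from this change.
None of the changes alters Q relative to K, so there is no net shift.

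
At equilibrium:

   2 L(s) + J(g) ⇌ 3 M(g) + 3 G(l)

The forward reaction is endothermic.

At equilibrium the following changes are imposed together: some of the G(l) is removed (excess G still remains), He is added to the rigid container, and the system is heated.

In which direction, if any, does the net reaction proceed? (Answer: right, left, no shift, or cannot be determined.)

G is a pure liquid; its activity is 1 regardless of amount, so Q is unaffected — no shift from this change.
At constant volume, adding an inert gas leaves every reacting species' partial pressure unchanged, so Q is unchanged — no shift from this change.
The forward reaction is endothermic. Raising T favours the endothermic direction — shift to the right.
Only the nonzero effect(s) matter; the net shift is to the right.

right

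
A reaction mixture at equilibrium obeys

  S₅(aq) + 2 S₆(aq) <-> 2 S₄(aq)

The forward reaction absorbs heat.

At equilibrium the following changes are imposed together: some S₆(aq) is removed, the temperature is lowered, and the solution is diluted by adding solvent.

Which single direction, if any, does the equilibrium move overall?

left

Removing S₆ (aq), a reactant, drives the reaction to the left.
The forward reaction is endothermic. Lowering T favours the exothermic direction — shift to the left.
Dilution lowers every aqueous concentration by the same factor. Δn_aq = 2 − 3 = -1, so the system shifts toward the side with more dissolved moles — to the left.
All effects act in the same direction — net shift to the left.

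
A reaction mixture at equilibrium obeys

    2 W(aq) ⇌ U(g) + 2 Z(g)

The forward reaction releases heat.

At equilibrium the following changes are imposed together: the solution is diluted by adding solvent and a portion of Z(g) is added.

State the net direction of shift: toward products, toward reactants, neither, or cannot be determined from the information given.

left

Dilution lowers every aqueous concentration by the same factor. Δn_aq = 0 − 2 = -2, so the system shifts toward the side with more dissolved moles — to the left.
Adding Z (g), a product, drives the reaction to the left.
All effects act in the same direction — net shift to the left.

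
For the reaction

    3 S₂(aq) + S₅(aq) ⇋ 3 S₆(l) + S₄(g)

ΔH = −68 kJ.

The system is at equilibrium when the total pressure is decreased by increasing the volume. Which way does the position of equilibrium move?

Gas moles: reactants 0, products 1 (Δn_gas = +1). Expansion shifts the system toward the side with more moles of gas — to the right.

right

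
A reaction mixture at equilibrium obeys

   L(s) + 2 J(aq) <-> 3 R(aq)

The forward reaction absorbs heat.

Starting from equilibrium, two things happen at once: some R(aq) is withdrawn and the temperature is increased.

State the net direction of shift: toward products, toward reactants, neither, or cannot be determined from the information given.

right

Removing R (aq), a product, drives the reaction to the right.
The forward reaction is endothermic. Raising T favours the endothermic direction — shift to the right.
All effects act in the same direction — net shift to the right.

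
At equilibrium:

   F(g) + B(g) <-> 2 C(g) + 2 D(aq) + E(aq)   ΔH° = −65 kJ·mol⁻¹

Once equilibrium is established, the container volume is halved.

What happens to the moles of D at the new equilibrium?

unchanged

Gas moles: reactants 2, products 2. Δn_gas = 0, so a volume change leaves Q equal to K — no shift from this change.
No net shift occurs, so the amount of D is unchanged.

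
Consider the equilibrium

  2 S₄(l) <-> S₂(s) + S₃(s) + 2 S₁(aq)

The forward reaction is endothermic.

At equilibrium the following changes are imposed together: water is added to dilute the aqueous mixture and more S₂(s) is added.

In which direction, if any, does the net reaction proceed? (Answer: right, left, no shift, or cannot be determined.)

Dilution lowers every aqueous concentration by the same factor. Δn_aq = 2 − 0 = +2, so the system shifts toward the side with more dissolved moles — to the right.
S₂ is a pure solid; its activity is 1 regardless of amount, so Q is unaffected — no shift from this change.
Only the nonzero effect(s) matter; the net shift is to the right.

right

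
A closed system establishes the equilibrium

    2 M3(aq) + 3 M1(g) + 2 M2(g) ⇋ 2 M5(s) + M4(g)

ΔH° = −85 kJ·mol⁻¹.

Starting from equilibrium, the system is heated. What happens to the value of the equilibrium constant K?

K depends on temperature via the van 't Hoff relation. The forward reaction is exothermic, so raising T decreases K.

decreases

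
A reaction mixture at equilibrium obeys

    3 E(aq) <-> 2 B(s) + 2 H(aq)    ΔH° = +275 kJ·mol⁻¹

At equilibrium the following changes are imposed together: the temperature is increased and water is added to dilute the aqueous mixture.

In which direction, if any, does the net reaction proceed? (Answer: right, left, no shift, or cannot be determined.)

The forward reaction is endothermic. Raising T favours the endothermic direction — shift to the right.
Dilution lowers every aqueous concentration by the same factor. Δn_aq = 2 − 3 = -1, so the system shifts toward the side with more dissolved moles — to the left.
The individual effects push in opposite directions; without quantitative information the net direction cannot be determined.

cannot be determined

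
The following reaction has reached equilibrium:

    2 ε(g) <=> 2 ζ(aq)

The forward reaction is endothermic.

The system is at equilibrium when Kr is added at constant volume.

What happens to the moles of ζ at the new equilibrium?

unchanged

At constant volume, adding an inert gas leaves every reacting species' partial pressure unchanged, so Q is unchanged — no shift from this change.
No net shift occurs, so the amount of ζ is unchanged.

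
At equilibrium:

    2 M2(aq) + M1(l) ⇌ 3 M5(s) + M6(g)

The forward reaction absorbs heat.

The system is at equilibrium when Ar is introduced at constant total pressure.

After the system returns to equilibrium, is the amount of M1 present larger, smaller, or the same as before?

decreases

Adding inert gas at constant total pressure expands the volume and lowers every reacting partial pressure. With Δn_gas = 1 − 0 = +1, Q moves away from K toward the side with fewer gas moles, so the system shifts toward the side with more gas moles — to the right.
The net shift is to the right. M1 is a reactant, so its amount decreases.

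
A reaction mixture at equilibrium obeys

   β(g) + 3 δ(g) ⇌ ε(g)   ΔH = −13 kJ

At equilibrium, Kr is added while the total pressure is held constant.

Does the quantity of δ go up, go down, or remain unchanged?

Adding inert gas at constant total pressure expands the volume and lowers every reacting partial pressure. With Δn_gas = 1 − 4 = -3, Q moves away from K toward the side with fewer gas moles, so the system shifts toward the side with more gas moles — to the left.
The net shift is to the left. δ is a reactant, so its amount increases.

increases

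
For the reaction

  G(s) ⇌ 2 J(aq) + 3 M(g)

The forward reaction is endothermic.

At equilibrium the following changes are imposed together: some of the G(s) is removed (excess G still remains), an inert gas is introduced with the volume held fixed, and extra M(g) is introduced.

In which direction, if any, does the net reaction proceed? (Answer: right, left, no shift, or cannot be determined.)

G is a pure solid; its activity is 1 regardless of amount, so Q is unaffected — no shift from this change.
At constant volume, adding an inert gas leaves every reacting species' partial pressure unchanged, so Q is unchanged — no shift from this change.
Adding M (g), a product, drives the reaction to the left.
Only the nonzero effect(s) matter; the net shift is to the left.

left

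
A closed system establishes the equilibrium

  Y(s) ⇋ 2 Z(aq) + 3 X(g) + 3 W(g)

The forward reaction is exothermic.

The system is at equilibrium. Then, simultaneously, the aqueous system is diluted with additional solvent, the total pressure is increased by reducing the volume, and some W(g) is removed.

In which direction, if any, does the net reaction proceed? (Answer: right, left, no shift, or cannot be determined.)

cannot be determined

Dilution lowers every aqueous concentration by the same factor. Δn_aq = 2 − 0 = +2, so the system shifts toward the side with more dissolved moles — to the right.
Gas moles: reactants 0, products 6 (Δn_gas = +6). Compression shifts the system toward the side with fewer moles of gas — to the left.
Removing W (g), a product, drives the reaction to the right.
The individual effects push in opposite directions; without quantitative information the net direction cannot be determined.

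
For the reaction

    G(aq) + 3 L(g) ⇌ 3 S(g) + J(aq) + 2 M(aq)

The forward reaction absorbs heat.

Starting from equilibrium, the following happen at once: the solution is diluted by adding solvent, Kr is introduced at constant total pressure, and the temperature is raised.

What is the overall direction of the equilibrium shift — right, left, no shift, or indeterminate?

Dilution lowers every aqueous concentration by the same factor. Δn_aq = 3 − 1 = +2, so the system shifts toward the side with more dissolved moles — to the right.
Adding inert gas at constant total pressure expands the volume, scaling every reacting partial pressure by the same factor. Δn_gas = 3 − 3 = 0, so Q is unchanged — no shift.
The forward reaction is endothermic. Raising T favours the endothermic direction — shift to the right.
Only the nonzero effect(s) matter; the net shift is to the right.

right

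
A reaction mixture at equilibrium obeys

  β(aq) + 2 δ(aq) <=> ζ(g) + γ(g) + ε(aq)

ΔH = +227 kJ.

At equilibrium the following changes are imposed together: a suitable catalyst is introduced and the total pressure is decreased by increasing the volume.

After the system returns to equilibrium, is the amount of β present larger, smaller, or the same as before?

A catalyst speeds both forward and reverse rates equally; it changes neither Q nor K — no shift from this change.
Gas moles: reactants 0, products 2 (Δn_gas = +2). Expansion shifts the system toward the side with more moles of gas — to the right.
The net shift is to the right. β is a reactant, so its amount decreases.

decreases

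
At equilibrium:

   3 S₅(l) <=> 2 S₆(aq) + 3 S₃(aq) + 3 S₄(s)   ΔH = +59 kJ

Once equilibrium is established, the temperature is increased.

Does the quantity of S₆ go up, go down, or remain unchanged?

The forward reaction is endothermic. Raising T favours the endothermic direction — shift to the right.
The net shift is to the right. S₆ is a product, so its amount increases.

increases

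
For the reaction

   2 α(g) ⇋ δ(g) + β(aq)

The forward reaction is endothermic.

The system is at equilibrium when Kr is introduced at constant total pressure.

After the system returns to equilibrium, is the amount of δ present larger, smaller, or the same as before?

decreases

Adding inert gas at constant total pressure expands the volume and lowers every reacting partial pressure. With Δn_gas = 1 − 2 = -1, Q moves away from K toward the side with fewer gas moles, so the system shifts toward the side with more gas moles — to the left.
The net shift is to the left. δ is a product, so its amount decreases.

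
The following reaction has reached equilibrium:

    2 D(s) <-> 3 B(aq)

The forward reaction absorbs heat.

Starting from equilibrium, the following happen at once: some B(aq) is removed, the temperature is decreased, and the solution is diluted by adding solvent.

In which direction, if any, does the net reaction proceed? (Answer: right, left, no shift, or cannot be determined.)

Removing B (aq), a product, drives the reaction to the right.
The forward reaction is endothermic. Lowering T favours the exothermic direction — shift to the left.
Dilution lowers every aqueous concentration by the same factor. Δn_aq = 3 − 0 = +3, so the system shifts toward the side with more dissolved moles — to the right.
The individual effects push in opposite directions; without quantitative information the net direction cannot be determined.

cannot be determined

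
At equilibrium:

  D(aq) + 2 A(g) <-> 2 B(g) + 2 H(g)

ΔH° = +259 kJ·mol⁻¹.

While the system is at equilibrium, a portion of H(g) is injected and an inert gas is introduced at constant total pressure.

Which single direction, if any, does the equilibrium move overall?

Adding H (g), a product, drives the reaction to the left.
Adding inert gas at constant total pressure expands the volume and lowers every reacting partial pressure. With Δn_gas = 4 − 2 = +2, Q moves away from K toward the side with fewer gas moles, so the system shifts toward the side with more gas moles — to the right.
The individual effects push in opposite directions; without quantitative information the net direction cannot be determined.

cannot be determined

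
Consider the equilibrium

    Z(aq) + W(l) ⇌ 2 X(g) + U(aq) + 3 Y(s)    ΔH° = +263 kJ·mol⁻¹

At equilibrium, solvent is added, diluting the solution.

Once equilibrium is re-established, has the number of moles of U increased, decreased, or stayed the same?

unchanged

Dilution scales every aqueous concentration by the same factor. Δn_aq = 1 − 1 = 0, so Q is unchanged — no shift.
No net shift occurs, so the amount of U is unchanged.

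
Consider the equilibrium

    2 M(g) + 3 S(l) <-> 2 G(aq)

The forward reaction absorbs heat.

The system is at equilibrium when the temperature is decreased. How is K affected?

decreases

K depends on temperature via the van 't Hoff relation. The forward reaction is endothermic, so lowering T decreases K.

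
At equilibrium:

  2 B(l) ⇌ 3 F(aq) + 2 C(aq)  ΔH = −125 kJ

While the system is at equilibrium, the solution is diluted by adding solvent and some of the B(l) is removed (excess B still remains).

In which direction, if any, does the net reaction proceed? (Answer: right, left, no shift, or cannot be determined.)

Dilution lowers every aqueous concentration by the same factor. Δn_aq = 5 − 0 = +5, so the system shifts toward the side with more dissolved moles — to the right.
B is a pure liquid; its activity is 1 regardless of amount, so Q is unaffected — no shift from this change.
Only the nonzero effect(s) matter; the net shift is to the right.

right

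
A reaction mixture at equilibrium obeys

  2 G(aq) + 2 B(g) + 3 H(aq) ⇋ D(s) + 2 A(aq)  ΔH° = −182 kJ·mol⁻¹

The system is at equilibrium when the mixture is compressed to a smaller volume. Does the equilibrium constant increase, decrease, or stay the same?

The equilibrium constant depends only on temperature. This perturbation may move the position of equilibrium, but since T is unchanged, K itself is unchanged.

unchanged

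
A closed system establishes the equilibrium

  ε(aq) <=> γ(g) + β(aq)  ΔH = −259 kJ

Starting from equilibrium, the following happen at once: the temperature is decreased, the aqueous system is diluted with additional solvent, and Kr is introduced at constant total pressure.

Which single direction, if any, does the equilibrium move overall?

right

The forward reaction is exothermic. Lowering T favours the exothermic direction — shift to the right.
Dilution scales every aqueous concentration by the same factor. Δn_aq = 1 − 1 = 0, so Q is unchanged — no shift.
Adding inert gas at constant total pressure expands the volume and lowers every reacting partial pressure. With Δn_gas = 1 − 0 = +1, Q moves away from K toward the side with fewer gas moles, so the system shifts toward the side with more gas moles — to the right.
Only the nonzero effect(s) matter; the net shift is to the right.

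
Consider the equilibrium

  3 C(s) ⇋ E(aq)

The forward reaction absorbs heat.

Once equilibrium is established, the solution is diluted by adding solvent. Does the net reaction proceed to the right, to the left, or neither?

right

Dilution lowers every aqueous concentration by the same factor. Δn_aq = 1 − 0 = +1, so the system shifts toward the side with more dissolved moles — to the right.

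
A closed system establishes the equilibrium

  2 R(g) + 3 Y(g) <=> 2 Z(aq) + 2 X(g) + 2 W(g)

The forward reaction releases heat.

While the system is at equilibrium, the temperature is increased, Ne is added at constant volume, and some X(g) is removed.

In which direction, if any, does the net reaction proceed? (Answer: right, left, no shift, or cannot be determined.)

The forward reaction is exothermic. Raising T favours the endothermic direction — shift to the left.
At constant volume, adding an inert gas leaves every reacting species' partial pressure unchanged, so Q is unchanged — no shift from this change.
Removing X (g), a product, drives the reaction to the right.
The individual effects push in opposite directions; without quantitative information the net direction cannot be determined.

cannot be determined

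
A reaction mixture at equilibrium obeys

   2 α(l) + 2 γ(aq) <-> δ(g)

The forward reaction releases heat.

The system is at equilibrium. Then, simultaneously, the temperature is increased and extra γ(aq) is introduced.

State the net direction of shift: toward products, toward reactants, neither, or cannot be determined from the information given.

cannot be determined

The forward reaction is exothermic. Raising T favours the endothermic direction — shift to the left.
Adding γ (aq), a reactant, drives the reaction to the right.
The individual effects push in opposite directions; without quantitative information the net direction cannot be determined.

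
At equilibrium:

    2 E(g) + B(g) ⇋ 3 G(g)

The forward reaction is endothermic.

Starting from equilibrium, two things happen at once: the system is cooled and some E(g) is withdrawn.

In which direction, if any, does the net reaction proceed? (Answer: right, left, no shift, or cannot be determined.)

The forward reaction is endothermic. Lowering T favours the exothermic direction — shift to the left.
Removing E (g), a reactant, drives the reaction to the left.
All effects act in the same direction — net shift to the left.

left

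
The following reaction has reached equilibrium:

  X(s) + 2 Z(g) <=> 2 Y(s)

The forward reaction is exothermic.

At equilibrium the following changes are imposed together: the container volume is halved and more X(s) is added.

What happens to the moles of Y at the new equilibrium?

Gas moles: reactants 2, products 0 (Δn_gas = -2). Compression shifts the system toward the side with fewer moles of gas — to the right.
X is a pure solid; its activity is 1 regardless of amount, so Q is unaffected — no shift from this change.
The net shift is to the right. Y is a product, so its amount increases.

increases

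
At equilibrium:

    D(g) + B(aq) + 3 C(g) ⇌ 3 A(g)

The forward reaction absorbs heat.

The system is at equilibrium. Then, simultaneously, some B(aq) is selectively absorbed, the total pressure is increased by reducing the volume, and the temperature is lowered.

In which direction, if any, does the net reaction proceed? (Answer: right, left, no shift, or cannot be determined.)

cannot be determined

Removing B (aq), a reactant, drives the reaction to the left.
Gas moles: reactants 4, products 3 (Δn_gas = -1). Compression shifts the system toward the side with fewer moles of gas — to the right.
The forward reaction is endothermic. Lowering T favours the exothermic direction — shift to the left.
The individual effects push in opposite directions; without quantitative information the net direction cannot be determined.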